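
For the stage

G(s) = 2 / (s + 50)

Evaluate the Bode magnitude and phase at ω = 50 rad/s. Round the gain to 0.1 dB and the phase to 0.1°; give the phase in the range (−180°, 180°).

At s = jω = j50:
pole (s+50): 50 + j50 → |·| = √(50²+50²) = √5000 ≈ 70.711, ∠ = arctan(50/50) ≈ 45.00°
|G| = 2 / 70.711 ≈ 0.028284
Gain = 20 log₁₀(0.028284) ≈ -30.97 dB
∠G = 0.00° − 45.00° = -45.00°

-31.0 dB, -45.0°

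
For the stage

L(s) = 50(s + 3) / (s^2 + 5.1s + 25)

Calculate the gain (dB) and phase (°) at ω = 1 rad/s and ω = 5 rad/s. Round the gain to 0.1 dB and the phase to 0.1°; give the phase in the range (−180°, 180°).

At s = jω = j1:
zero (s+3): 3 + j1 → |·| = √(3²+1²) = √10 ≈ 3.1623, ∠ = arctan(1/3) ≈ 18.43°
quadratic: (j1)² + 5.1·j1 + 25 = 24 + j5.1 → |·| ≈ 24.536, ∠ ≈ 12.00°
|L| = 50 · 3.1623 / 24.536 ≈ 6.4442
Gain = 20 log₁₀(6.4442) ≈ 16.18 dB
∠L = 18.43° − 12.00° = 6.43°

At s = jω = j5:
zero (s+3): 3 + j5 → |·| = √(3²+5²) = √34 ≈ 5.831, ∠ = arctan(5/3) ≈ 59.04°
quadratic: (j5)² + 5.1·j5 + 25 = 0 + j25.5 → |·| ≈ 25.5, ∠ ≈ 90.00°
|L| = 50 · 5.831 / 25.5 ≈ 11.433
Gain = 20 log₁₀(11.433) ≈ 21.16 dB
∠L = 59.04° − 90.00° = -30.96°

ω = 1: 16.2 dB, 6.4°; ω = 5: 21.2 dB, -31.0°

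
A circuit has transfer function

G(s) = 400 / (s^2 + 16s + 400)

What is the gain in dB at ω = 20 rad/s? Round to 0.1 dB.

At s = jω = j20:
quadratic: (j20)² + 16·j20 + 400 = 0 + j320 → |·| ≈ 320, ∠ ≈ 90.00°
|G| = 400 / 320 ≈ 1.25
Gain = 20 log₁₀(1.25) ≈ 1.94 dB

1.9 dB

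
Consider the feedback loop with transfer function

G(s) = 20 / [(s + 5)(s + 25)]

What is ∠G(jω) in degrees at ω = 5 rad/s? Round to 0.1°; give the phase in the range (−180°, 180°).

-56.3°

At s = jω = j5:
pole (s+5): 5 + j5 → |·| = √(5²+5²) = √50 ≈ 7.0711, ∠ = arctan(5/5) ≈ 45.00°
pole (s+25): 25 + j5 → |·| = √(25²+5²) = √650 ≈ 25.495, ∠ = arctan(5/25) ≈ 11.31°
∠G = 0.00° − 56.31° = -56.31°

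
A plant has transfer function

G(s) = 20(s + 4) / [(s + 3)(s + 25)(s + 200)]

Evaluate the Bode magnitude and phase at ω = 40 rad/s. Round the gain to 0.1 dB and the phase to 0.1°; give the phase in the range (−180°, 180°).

-53.6 dB, -70.7°

At s = jω = j40:
zero (s+4): 4 + j40 → |·| = √(4²+40²) = √1616 ≈ 40.2, ∠ = arctan(40/4) ≈ 84.29°
pole (s+3): 3 + j40 → |·| = √(3²+40²) = √1609 ≈ 40.112, ∠ = arctan(40/3) ≈ 85.71°
pole (s+25): 25 + j40 → |·| = √(25²+40²) = √2225 ≈ 47.17, ∠ = arctan(40/25) ≈ 57.99°
pole (s+200): 200 + j40 → |·| = √(200²+40²) = √41600 ≈ 203.96, ∠ = arctan(40/200) ≈ 11.31°
|G| = 20 · 40.2 / 3.8591e+05 ≈ 0.0020834
Gain = 20 log₁₀(0.0020834) ≈ -53.62 dB
∠G = 84.29° − 155.01° = -70.72°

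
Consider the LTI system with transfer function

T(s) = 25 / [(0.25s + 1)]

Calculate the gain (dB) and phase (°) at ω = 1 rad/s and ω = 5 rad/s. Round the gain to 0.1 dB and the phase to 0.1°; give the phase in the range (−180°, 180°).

ω = 1: 27.7 dB, -14.0°; ω = 5: 23.9 dB, -51.3°

At ω = 1 rad/s:
pole (1 + j1·0.25) = 1 + j0.25 → |·| ≈ 1.0308, ∠ ≈ 14.04°
|T| = 25 · 1 / (1.0308) ≈ 24.253
Gain = 20 log₁₀(24.253) ≈ 27.70 dB
∠T = (0°) − (14.04°) = -14.04°

At ω = 5 rad/s:
pole (1 + j5·0.25) = 1 + j1.25 → |·| ≈ 1.6008, ∠ ≈ 51.34°
|T| = 25 · 1 / (1.6008) ≈ 15.617
Gain = 20 log₁₀(15.617) ≈ 23.87 dB
∠T = (0°) − (51.34°) = -51.34°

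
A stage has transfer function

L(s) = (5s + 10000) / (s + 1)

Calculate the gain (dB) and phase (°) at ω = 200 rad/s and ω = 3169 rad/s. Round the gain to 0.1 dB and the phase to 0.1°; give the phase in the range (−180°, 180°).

Substitute s = j200:
Numerator: 5(j200) + 10000 = 10000 + j1000
Denominator: (j200) + 1 = 1 + j200
|N| = √(10000² + 1000²) ≈ 10050, ∠N ≈ 5.71°
|D| = √(1² + 200²) ≈ 200, ∠D ≈ 89.71°
|L| = 10050 / 200 ≈ 50.25
Gain = 20 log₁₀(50.25) ≈ 34.02 dB
∠L = 5.71° − 89.71° = -84.00°

Substitute s = j3169:
Numerator: 5(j3169) + 10000 = 10000 + j15845
Denominator: (j3169) + 1 = 1 + j3169
|N| = √(10000² + 15845²) ≈ 18737, ∠N ≈ 57.74°
|D| = √(1² + 3169²) ≈ 3169, ∠D ≈ 89.98°
|L| = 18737 / 3169 ≈ 5.9126
Gain = 20 log₁₀(5.9126) ≈ 15.44 dB
∠L = 57.74° − 89.98° = -32.24°

ω = 200: 34.0 dB, -84.0°; ω = 3169: 15.4 dB, -32.2°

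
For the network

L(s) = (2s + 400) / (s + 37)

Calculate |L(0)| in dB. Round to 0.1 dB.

20.7 dB

L(0) = 400 / 37 ≈ 10.811
20 log₁₀(10.811) ≈ 20.68 dB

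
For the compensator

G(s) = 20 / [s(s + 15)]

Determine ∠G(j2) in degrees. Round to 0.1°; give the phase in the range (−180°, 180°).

At s = jω = j2:
pole (s+15): 15 + j2 → |·| = √(15²+2²) = √229 ≈ 15.133, ∠ = arctan(2/15) ≈ 7.59°
pole at origin: |s| = 2, ∠ = 90.00° (in denominator)
∠G = 0.00° − 97.59° = -97.59°

-97.6°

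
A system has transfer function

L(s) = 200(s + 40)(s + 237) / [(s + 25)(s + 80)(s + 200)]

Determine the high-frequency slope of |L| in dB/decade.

-20 dB/decade

Each pole contributes −20 dB/decade at high frequency; each zero contributes +20 dB/decade.
Net: 2 zero(s) − 3 pole(s) → -20 dB/decade.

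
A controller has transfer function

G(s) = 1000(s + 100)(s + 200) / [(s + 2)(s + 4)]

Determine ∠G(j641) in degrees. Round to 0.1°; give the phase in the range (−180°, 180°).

At s = jω = j641:
zero (s+100): 100 + j641 → |·| = √(100²+641²) = √420881 ≈ 648.75, ∠ = arctan(641/100) ≈ 81.13°
zero (s+200): 200 + j641 → |·| = √(200²+641²) = √450881 ≈ 671.48, ∠ = arctan(641/200) ≈ 72.67°
pole (s+2): 2 + j641 → |·| = √(2²+641²) = √410885 ≈ 641, ∠ = arctan(641/2) ≈ 89.82°
pole (s+4): 4 + j641 → |·| = √(4²+641²) = √410897 ≈ 641.01, ∠ = arctan(641/4) ≈ 89.64°
∠G = 153.80° − 179.46° = -25.66°

-25.7°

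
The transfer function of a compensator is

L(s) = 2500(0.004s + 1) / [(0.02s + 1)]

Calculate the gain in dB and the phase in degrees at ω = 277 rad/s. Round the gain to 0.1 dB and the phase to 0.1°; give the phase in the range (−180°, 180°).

At ω = 277 rad/s:
zero (1 + j277·0.004) = 1 + j1.108 → |·| ≈ 1.4925, ∠ ≈ 47.93°
pole (1 + j277·0.02) = 1 + j5.54 → |·| ≈ 5.6295, ∠ ≈ 79.77°
|L| = 2500 · 1.4925 / (5.6295) ≈ 662.8
Gain = 20 log₁₀(662.8) ≈ 56.43 dB
∠L = (47.93°) − (79.77°) = -31.84°

56.4 dB, -31.8°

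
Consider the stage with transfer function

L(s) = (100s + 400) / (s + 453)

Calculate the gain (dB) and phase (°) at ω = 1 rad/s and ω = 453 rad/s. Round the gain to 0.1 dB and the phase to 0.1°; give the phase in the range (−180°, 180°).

ω = 1: -0.8 dB, 13.9°; ω = 453: 37.0 dB, 44.5°

Substitute s = j1:
Numerator: 100(j1) + 400 = 400 + j100
Denominator: (j1) + 453 = 453 + j1
|N| = √(400² + 100²) ≈ 412.31, ∠N ≈ 14.04°
|D| = √(453² + 1²) ≈ 453, ∠D ≈ 0.13°
|L| = 412.31 / 453 ≈ 0.91018
Gain = 20 log₁₀(0.91018) ≈ -0.82 dB
∠L = 14.04° − 0.13° = 13.91°

Substitute s = j453:
Numerator: 100(j453) + 400 = 400 + j45300
Denominator: (j453) + 453 = 453 + j453
|N| = √(400² + 45300²) ≈ 45302, ∠N ≈ 89.49°
|D| = √(453² + 453²) ≈ 640.64, ∠D ≈ 45.00°
|L| = 45302 / 640.64 ≈ 70.714
Gain = 20 log₁₀(70.714) ≈ 36.99 dB
∠L = 89.49° − 45.00° = 44.49°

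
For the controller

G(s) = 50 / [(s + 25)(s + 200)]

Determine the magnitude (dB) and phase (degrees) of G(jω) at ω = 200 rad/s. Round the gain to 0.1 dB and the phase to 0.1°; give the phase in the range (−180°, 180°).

-61.1 dB, -127.9°

At s = jω = j200:
pole (s+25): 25 + j200 → |·| = √(25²+200²) = √40625 ≈ 201.56, ∠ = arctan(200/25) ≈ 82.87°
pole (s+200): 200 + j200 → |·| = √(200²+200²) = √80000 ≈ 282.84, ∠ = arctan(200/200) ≈ 45.00°
|G| = 50 / 57009 ≈ 0.00087705
Gain = 20 log₁₀(0.00087705) ≈ -61.14 dB
∠G = 0.00° − 127.87° = -127.87°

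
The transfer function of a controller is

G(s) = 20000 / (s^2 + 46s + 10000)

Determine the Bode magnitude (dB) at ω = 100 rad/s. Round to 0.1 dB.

At s = jω = j100:
quadratic: (j100)² + 46·j100 + 10000 = 0 + j4600 → |·| ≈ 4600, ∠ ≈ 90.00°
|G| = 20000 / 4600 ≈ 4.3478
Gain = 20 log₁₀(4.3478) ≈ 12.77 dB

12.8 dB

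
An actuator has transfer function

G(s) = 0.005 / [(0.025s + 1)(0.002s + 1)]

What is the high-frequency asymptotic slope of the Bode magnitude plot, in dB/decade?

-40 dB/decade

Each pole contributes −20 dB/decade at high frequency; each zero contributes +20 dB/decade.
Net: 0 zero(s) − 2 pole(s) → -40 dB/decade.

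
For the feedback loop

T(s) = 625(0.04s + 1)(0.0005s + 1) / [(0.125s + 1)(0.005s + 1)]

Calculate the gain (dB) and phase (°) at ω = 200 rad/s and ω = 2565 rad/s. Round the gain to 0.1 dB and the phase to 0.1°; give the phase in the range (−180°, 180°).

At ω = 200 rad/s:
zero (1 + j200·0.04) = 1 + j8 → |·| ≈ 8.0623, ∠ ≈ 82.87°
zero (1 + j200·0.0005) = 1 + j0.1 → |·| ≈ 1.005, ∠ ≈ 5.71°
pole (1 + j200·0.125) = 1 + j25 → |·| ≈ 25.02, ∠ ≈ 87.71°
pole (1 + j200·0.005) = 1 + j1 → |·| ≈ 1.4142, ∠ ≈ 45.00°
|T| = 625 · 8.0623 · 1.005 / (25.02 · 1.4142) ≈ 143.12
Gain = 20 log₁₀(143.12) ≈ 43.11 dB
∠T = (82.87° + 5.71°) − (87.71° + 45.00°) = -44.13°

At ω = 2565 rad/s:
zero (1 + j2565·0.04) = 1 + j102.6 → |·| ≈ 102.6, ∠ ≈ 89.44°
zero (1 + j2565·0.0005) = 1 + j1.2825 → |·| ≈ 1.6263, ∠ ≈ 52.06°
pole (1 + j2565·0.125) = 1 + j320.625 → |·| ≈ 320.63, ∠ ≈ 89.82°
pole (1 + j2565·0.005) = 1 + j12.825 → |·| ≈ 12.864, ∠ ≈ 85.54°
|T| = 625 · 102.6 · 1.6263 / (320.63 · 12.864) ≈ 25.284
Gain = 20 log₁₀(25.284) ≈ 28.06 dB
∠T = (89.44° + 52.06°) − (89.82° + 85.54°) = -33.86°

ω = 200: 43.1 dB, -44.1°; ω = 2565: 28.1 dB, -33.9°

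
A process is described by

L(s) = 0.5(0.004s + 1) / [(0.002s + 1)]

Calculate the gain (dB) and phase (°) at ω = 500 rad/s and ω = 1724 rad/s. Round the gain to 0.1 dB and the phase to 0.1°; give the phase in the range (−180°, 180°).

At ω = 500 rad/s:
zero (1 + j500·0.004) = 1 + j2 → |·| ≈ 2.2361, ∠ ≈ 63.43°
pole (1 + j500·0.002) = 1 + j1 → |·| ≈ 1.4142, ∠ ≈ 45.00°
|L| = 0.5 · 2.2361 / (1.4142) ≈ 0.79059
Gain = 20 log₁₀(0.79059) ≈ -2.04 dB
∠L = (63.43°) − (45.00°) = 18.43°

At ω = 1724 rad/s:
zero (1 + j1724·0.004) = 1 + j6.896 → |·| ≈ 6.9681, ∠ ≈ 81.75°
pole (1 + j1724·0.002) = 1 + j3.448 → |·| ≈ 3.5901, ∠ ≈ 73.83°
|L| = 0.5 · 6.9681 / (3.5901) ≈ 0.97046
Gain = 20 log₁₀(0.97046) ≈ -0.26 dB
∠L = (81.75°) − (73.83°) = 7.92°

ω = 500: -2.0 dB, 18.4°; ω = 1724: -0.3 dB, 7.9°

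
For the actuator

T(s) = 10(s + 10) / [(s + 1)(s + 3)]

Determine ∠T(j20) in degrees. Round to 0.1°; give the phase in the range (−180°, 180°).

-105.2°

At s = jω = j20:
zero (s+10): 10 + j20 → |·| = √(10²+20²) = √500 ≈ 22.361, ∠ = arctan(20/10) ≈ 63.43°
pole (s+1): 1 + j20 → |·| = √(1²+20²) = √401 ≈ 20.025, ∠ = arctan(20/1) ≈ 87.14°
pole (s+3): 3 + j20 → |·| = √(3²+20²) = √409 ≈ 20.224, ∠ = arctan(20/3) ≈ 81.47°
∠T = 63.43° − 168.61° = -105.18°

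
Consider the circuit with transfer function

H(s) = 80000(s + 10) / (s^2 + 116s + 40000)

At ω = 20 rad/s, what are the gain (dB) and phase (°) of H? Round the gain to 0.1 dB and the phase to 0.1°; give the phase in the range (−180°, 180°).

At s = jω = j20:
zero (s+10): 10 + j20 → |·| = √(10²+20²) = √500 ≈ 22.361, ∠ = arctan(20/10) ≈ 63.43°
quadratic: (j20)² + 116·j20 + 40000 = 39600 + j2320 → |·| ≈ 39668, ∠ ≈ 3.35°
|H| = 80000 · 22.361 / 39668 ≈ 45.096
Gain = 20 log₁₀(45.096) ≈ 33.08 dB
∠H = 63.43° − 3.35° = 60.08°

33.1 dB, 60.1°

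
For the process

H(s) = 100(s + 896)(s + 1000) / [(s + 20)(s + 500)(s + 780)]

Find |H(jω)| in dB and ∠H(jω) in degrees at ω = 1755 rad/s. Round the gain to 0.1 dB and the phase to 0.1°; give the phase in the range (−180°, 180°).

-23.8 dB, -106.2°

At s = jω = j1755:
zero (s+896): 896 + j1755 → |·| = √(896²+1755²) = √3882841 ≈ 1970.5, ∠ = arctan(1755/896) ≈ 62.95°
zero (s+1000): 1000 + j1755 → |·| = √(1000²+1755²) = √4080025 ≈ 2019.9, ∠ = arctan(1755/1000) ≈ 60.33°
pole (s+20): 20 + j1755 → |·| = √(20²+1755²) = √3080425 ≈ 1755.1, ∠ = arctan(1755/20) ≈ 89.35°
pole (s+500): 500 + j1755 → |·| = √(500²+1755²) = √3330025 ≈ 1824.8, ∠ = arctan(1755/500) ≈ 74.10°
pole (s+780): 780 + j1755 → |·| = √(780²+1755²) = √3688425 ≈ 1920.5, ∠ = arctan(1755/780) ≈ 66.04°
|H| = 100 · 3.9802e+06 / 6.1508e+09 ≈ 0.06471
Gain = 20 log₁₀(0.06471) ≈ -23.78 dB
∠H = 123.28° − 229.49° = -106.21°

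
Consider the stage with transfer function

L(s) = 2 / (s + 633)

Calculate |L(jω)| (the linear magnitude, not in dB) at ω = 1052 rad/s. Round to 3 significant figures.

0.00163

Substitute s = j1052:
Numerator: 2 = 2 + j0
Denominator: (j1052) + 633 = 633 + j1052
|N| = √(2² + 0²) ≈ 2, ∠N ≈ 0.00°
|D| = √(633² + 1052²) ≈ 1227.8, ∠D ≈ 58.96°
|L| = 2 / 1227.8 ≈ 0.0016289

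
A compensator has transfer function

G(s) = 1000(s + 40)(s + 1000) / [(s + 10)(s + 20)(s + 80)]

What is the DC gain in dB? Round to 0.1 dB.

68.0 dB

G(0) = 1000·40·1000 / (10·20·80) = 2500
20 log₁₀(2500) ≈ 67.96 dB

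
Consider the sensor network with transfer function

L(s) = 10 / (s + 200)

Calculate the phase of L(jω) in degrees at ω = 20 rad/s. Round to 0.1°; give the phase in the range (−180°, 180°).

-5.7°

Substitute s = j20:
Numerator: 10 = 10 + j0
Denominator: (j20) + 200 = 200 + j20
|N| = √(10² + 0²) ≈ 10, ∠N ≈ 0.00°
|D| = √(200² + 20²) ≈ 201, ∠D ≈ 5.71°
∠L = 0.00° − 5.71° = -5.71°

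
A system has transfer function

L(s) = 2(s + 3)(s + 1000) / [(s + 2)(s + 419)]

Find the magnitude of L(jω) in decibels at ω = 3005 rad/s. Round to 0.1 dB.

6.4 dB

At s = jω = j3005:
zero (s+3): 3 + j3005 → |·| = √(3²+3005²) = √9030034 ≈ 3005, ∠ = arctan(3005/3) ≈ 89.94°
zero (s+1000): 1000 + j3005 → |·| = √(1000²+3005²) = √10030025 ≈ 3167, ∠ = arctan(3005/1000) ≈ 71.59°
pole (s+2): 2 + j3005 → |·| = √(2²+3005²) = √9030029 ≈ 3005, ∠ = arctan(3005/2) ≈ 89.96°
pole (s+419): 419 + j3005 → |·| = √(419²+3005²) = √9205586 ≈ 3034.1, ∠ = arctan(3005/419) ≈ 82.06°
|L| = 2 · 9.5168e+06 / 9.1175e+06 ≈ 2.0876
Gain = 20 log₁₀(2.0876) ≈ 6.39 dB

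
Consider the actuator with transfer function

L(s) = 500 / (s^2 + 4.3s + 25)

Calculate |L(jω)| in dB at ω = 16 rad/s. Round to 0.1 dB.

6.3 dB

At s = jω = j16:
quadratic: (j16)² + 4.3·j16 + 25 = -231 + j68.8 → |·| ≈ 241.03, ∠ ≈ 163.41°
|L| = 500 / 241.03 ≈ 2.0744
Gain = 20 log₁₀(2.0744) ≈ 6.34 dB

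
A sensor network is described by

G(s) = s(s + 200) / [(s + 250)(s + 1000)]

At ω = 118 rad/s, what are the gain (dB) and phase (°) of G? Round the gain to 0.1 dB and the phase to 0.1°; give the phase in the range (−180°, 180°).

-20.1 dB, 88.5°

At s = jω = j118:
zero (s+200): 200 + j118 → |·| = √(200²+118²) = √53924 ≈ 232.22, ∠ = arctan(118/200) ≈ 30.54°
zero at origin: s = j118 → |·| = 118, ∠ = 90.00°
pole (s+250): 250 + j118 → |·| = √(250²+118²) = √76424 ≈ 276.45, ∠ = arctan(118/250) ≈ 25.27°
pole (s+1000): 1000 + j118 → |·| = √(1000²+118²) = √1013924 ≈ 1006.9, ∠ = arctan(118/1000) ≈ 6.73°
|G| = 1 · 27402 / 2.7836e+05 ≈ 0.098441
Gain = 20 log₁₀(0.098441) ≈ -20.14 dB
∠G = 120.54° − 32.00° = 88.54°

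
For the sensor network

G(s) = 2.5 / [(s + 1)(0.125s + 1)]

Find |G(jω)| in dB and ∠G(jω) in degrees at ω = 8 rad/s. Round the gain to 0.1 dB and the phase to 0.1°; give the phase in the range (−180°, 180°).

-13.2 dB, -127.9°

At ω = 8 rad/s:
pole (1 + j8·1) = 1 + j8 → |·| ≈ 8.0623, ∠ ≈ 82.87°
pole (1 + j8·0.125) = 1 + j1 → |·| ≈ 1.4142, ∠ ≈ 45.00°
|G| = 2.5 · 1 / (8.0623 · 1.4142) ≈ 0.21927
Gain = 20 log₁₀(0.21927) ≈ -13.18 dB
∠G = (0°) − (82.87° + 45.00°) = -127.87°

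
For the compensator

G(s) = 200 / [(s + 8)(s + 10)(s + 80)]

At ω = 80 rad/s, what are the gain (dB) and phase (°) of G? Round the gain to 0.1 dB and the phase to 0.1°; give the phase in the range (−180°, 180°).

-71.3 dB, 147.8°

At s = jω = j80:
pole (s+8): 8 + j80 → |·| = √(8²+80²) = √6464 ≈ 80.399, ∠ = arctan(80/8) ≈ 84.29°
pole (s+10): 10 + j80 → |·| = √(10²+80²) = √6500 ≈ 80.623, ∠ = arctan(80/10) ≈ 82.87°
pole (s+80): 80 + j80 → |·| = √(80²+80²) = √12800 ≈ 113.14, ∠ = arctan(80/80) ≈ 45.00°
|G| = 200 / 7.3337e+05 ≈ 0.00027271
Gain = 20 log₁₀(0.00027271) ≈ -71.29 dB
∠G = 0.00° − 212.16° = -212.16° ≡ 147.84° (principal value)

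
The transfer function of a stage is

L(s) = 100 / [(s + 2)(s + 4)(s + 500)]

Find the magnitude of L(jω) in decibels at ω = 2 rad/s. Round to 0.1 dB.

-36.0 dB

At s = jω = j2:
pole (s+2): 2 + j2 → |·| = √(2²+2²) = √8 ≈ 2.8284, ∠ = arctan(2/2) ≈ 45.00°
pole (s+4): 4 + j2 → |·| = √(4²+2²) = √20 ≈ 4.4721, ∠ = arctan(2/4) ≈ 26.57°
pole (s+500): 500 + j2 → |·| = √(500²+2²) = √250004 ≈ 500, ∠ = arctan(2/500) ≈ 0.23°
|L| = 100 / 6324.4 ≈ 0.015812
Gain = 20 log₁₀(0.015812) ≈ -36.02 dB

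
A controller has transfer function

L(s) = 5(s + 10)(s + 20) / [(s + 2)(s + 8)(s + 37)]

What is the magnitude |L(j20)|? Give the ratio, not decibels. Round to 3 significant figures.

At s = jω = j20:
zero (s+10): 10 + j20 → |·| = √(10²+20²) = √500 ≈ 22.361, ∠ = arctan(20/10) ≈ 63.43°
zero (s+20): 20 + j20 → |·| = √(20²+20²) = √800 ≈ 28.284, ∠ = arctan(20/20) ≈ 45.00°
pole (s+2): 2 + j20 → |·| = √(2²+20²) = √404 ≈ 20.1, ∠ = arctan(20/2) ≈ 84.29°
pole (s+8): 8 + j20 → |·| = √(8²+20²) = √464 ≈ 21.541, ∠ = arctan(20/8) ≈ 68.20°
pole (s+37): 37 + j20 → |·| = √(37²+20²) = √1769 ≈ 42.059, ∠ = arctan(20/37) ≈ 28.39°
|L| = 5 · 632.46 / 18210 ≈ 0.17366

0.174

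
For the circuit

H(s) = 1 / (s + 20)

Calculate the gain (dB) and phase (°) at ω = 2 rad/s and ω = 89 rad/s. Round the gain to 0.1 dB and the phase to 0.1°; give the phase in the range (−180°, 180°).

ω = 2: -26.1 dB, -5.7°; ω = 89: -39.2 dB, -77.3°

Substitute s = j2:
Numerator: 1 = 1 + j0
Denominator: (j2) + 20 = 20 + j2
|N| = √(1² + 0²) ≈ 1, ∠N ≈ 0.00°
|D| = √(20² + 2²) ≈ 20.1, ∠D ≈ 5.71°
|H| = 1 / 20.1 ≈ 0.049751
Gain = 20 log₁₀(0.049751) ≈ -26.06 dB
∠H = 0.00° − 5.71° = -5.71°

Substitute s = j89:
Numerator: 1 = 1 + j0
Denominator: (j89) + 20 = 20 + j89
|N| = √(1² + 0²) ≈ 1, ∠N ≈ 0.00°
|D| = √(20² + 89²) ≈ 91.22, ∠D ≈ 77.33°
|H| = 1 / 91.22 ≈ 0.010963
Gain = 20 log₁₀(0.010963) ≈ -39.20 dB
∠H = 0.00° − 77.33° = -77.33°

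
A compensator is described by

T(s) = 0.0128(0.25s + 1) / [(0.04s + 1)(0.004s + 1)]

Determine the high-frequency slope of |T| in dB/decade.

-20 dB/decade

Each pole contributes −20 dB/decade at high frequency; each zero contributes +20 dB/decade.
Net: 1 zero(s) − 2 pole(s) → -20 dB/decade.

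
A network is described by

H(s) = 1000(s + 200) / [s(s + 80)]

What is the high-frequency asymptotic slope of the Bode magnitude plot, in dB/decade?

-20 dB/decade

Each pole contributes −20 dB/decade at high frequency; each zero contributes +20 dB/decade.
Net: 1 zero(s) − 2 pole(s) → -20 dB/decade.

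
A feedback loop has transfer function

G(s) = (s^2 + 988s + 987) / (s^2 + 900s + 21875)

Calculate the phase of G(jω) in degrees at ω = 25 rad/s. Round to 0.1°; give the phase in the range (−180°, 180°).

42.5°

Substitute s = j25:
Numerator: (j25)^2 + 988(j25) + 987 = 362 + j24700
Denominator: (j25)^2 + 900(j25) + 21875 = 21250 + j22500
|N| = √(362² + 24700²) ≈ 24703, ∠N ≈ 89.16°
|D| = √(21250² + 22500²) ≈ 30949, ∠D ≈ 46.64°
∠G = 89.16° − 46.64° = 42.52°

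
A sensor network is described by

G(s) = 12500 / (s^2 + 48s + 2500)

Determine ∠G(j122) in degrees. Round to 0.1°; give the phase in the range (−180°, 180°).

At s = jω = j122:
quadratic: (j122)² + 48·j122 + 2500 = -12384 + j5856 → |·| ≈ 13699, ∠ ≈ 154.69°
∠G = 0.00° − 154.69° = -154.69°

-154.7°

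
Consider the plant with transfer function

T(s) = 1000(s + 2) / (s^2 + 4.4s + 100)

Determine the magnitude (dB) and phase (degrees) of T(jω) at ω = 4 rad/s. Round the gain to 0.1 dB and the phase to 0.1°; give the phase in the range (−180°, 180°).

At s = jω = j4:
zero (s+2): 2 + j4 → |·| = √(2²+4²) = √20 ≈ 4.4721, ∠ = arctan(4/2) ≈ 63.43°
quadratic: (j4)² + 4.4·j4 + 100 = 84 + j17.6 → |·| ≈ 85.824, ∠ ≈ 11.83°
|T| = 1000 · 4.4721 / 85.824 ≈ 52.108
Gain = 20 log₁₀(52.108) ≈ 34.34 dB
∠T = 63.43° − 11.83° = 51.60°

34.3 dB, 51.6°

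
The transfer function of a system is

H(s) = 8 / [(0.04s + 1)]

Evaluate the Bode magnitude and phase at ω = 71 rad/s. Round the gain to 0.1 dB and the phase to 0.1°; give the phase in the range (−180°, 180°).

At ω = 71 rad/s:
pole (1 + j71·0.04) = 1 + j2.84 → |·| ≈ 3.0109, ∠ ≈ 70.60°
|H| = 8 · 1 / (3.0109) ≈ 2.657
Gain = 20 log₁₀(2.657) ≈ 8.49 dB
∠H = (0°) − (70.60°) = -70.60°

8.5 dB, -70.6°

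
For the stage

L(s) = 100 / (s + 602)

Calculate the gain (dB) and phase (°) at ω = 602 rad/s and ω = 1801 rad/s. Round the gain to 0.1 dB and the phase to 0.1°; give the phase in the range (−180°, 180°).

Substitute s = j602:
Numerator: 100 = 100 + j0
Denominator: (j602) + 602 = 602 + j602
|N| = √(100² + 0²) ≈ 100, ∠N ≈ 0.00°
|D| = √(602² + 602²) ≈ 851.36, ∠D ≈ 45.00°
|L| = 100 / 851.36 ≈ 0.11746
Gain = 20 log₁₀(0.11746) ≈ -18.60 dB
∠L = 0.00° − 45.00° = -45.00°

Substitute s = j1801:
Numerator: 100 = 100 + j0
Denominator: (j1801) + 602 = 602 + j1801
|N| = √(100² + 0²) ≈ 100, ∠N ≈ 0.00°
|D| = √(602² + 1801²) ≈ 1898.9, ∠D ≈ 71.52°
|L| = 100 / 1898.9 ≈ 0.052662
Gain = 20 log₁₀(0.052662) ≈ -25.57 dB
∠L = 0.00° − 71.52° = -71.52°

ω = 602: -18.6 dB, -45.0°; ω = 1801: -25.6 dB, -71.5°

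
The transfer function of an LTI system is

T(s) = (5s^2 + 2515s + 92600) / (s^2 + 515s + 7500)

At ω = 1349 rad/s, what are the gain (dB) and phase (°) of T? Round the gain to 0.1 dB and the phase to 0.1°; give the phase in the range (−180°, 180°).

Substitute s = j1349:
Numerator: 5(j1349)^2 + 2515(j1349) + 92600 = -9006405 + j3392735
Denominator: (j1349)^2 + 515(j1349) + 7500 = -1812301 + j694735
|N| = √(9006405² + 3392735²) ≈ 9.6242e+06, ∠N ≈ 159.36°
|D| = √(1812301² + 694735²) ≈ 1.9409e+06, ∠D ≈ 159.03°
|T| = 9.6242e+06 / 1.9409e+06 ≈ 4.9586
Gain = 20 log₁₀(4.9586) ≈ 13.91 dB
∠T = 159.36° − 159.03° = 0.33°

13.9 dB, 0.3°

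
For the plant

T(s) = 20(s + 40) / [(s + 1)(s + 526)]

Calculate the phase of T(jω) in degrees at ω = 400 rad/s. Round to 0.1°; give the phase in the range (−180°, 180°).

-42.8°

At s = jω = j400:
zero (s+40): 40 + j400 → |·| = √(40²+400²) = √161600 ≈ 402, ∠ = arctan(400/40) ≈ 84.29°
pole (s+1): 1 + j400 → |·| = √(1²+400²) = √160001 ≈ 400, ∠ = arctan(400/1) ≈ 89.86°
pole (s+526): 526 + j400 → |·| = √(526²+400²) = √436676 ≈ 660.81, ∠ = arctan(400/526) ≈ 37.25°
∠T = 84.29° − 127.11° = -42.82°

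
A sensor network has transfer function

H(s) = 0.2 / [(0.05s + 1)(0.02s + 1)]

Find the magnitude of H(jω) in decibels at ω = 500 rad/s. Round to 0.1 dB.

At ω = 500 rad/s:
pole (1 + j500·0.05) = 1 + j25 → |·| ≈ 25.02, ∠ ≈ 87.71°
pole (1 + j500·0.02) = 1 + j10 → |·| ≈ 10.05, ∠ ≈ 84.29°
|H| = 0.2 · 1 / (25.02 · 10.05) ≈ 0.00079538
Gain = 20 log₁₀(0.00079538) ≈ -61.99 dB

-62.0 dB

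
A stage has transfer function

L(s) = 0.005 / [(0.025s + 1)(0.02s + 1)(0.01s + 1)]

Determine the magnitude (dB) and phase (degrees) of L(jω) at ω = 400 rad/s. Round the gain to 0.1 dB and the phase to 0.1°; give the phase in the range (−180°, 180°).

-96.5 dB, 116.9°

At ω = 400 rad/s:
pole (1 + j400·0.025) = 1 + j10 → |·| ≈ 10.05, ∠ ≈ 84.29°
pole (1 + j400·0.02) = 1 + j8 → |·| ≈ 8.0623, ∠ ≈ 82.87°
pole (1 + j400·0.01) = 1 + j4 → |·| ≈ 4.1231, ∠ ≈ 75.96°
|L| = 0.005 · 1 / (10.05 · 8.0623 · 4.1231) ≈ 1.4967e-05
Gain = 20 log₁₀(1.4967e-05) ≈ -96.50 dB
∠L = (0°) − (84.29° + 82.87° + 75.96°) = -243.12° ≡ 116.88° (principal value)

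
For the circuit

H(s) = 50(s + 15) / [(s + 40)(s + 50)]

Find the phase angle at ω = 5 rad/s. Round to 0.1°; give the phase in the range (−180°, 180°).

5.6°

At s = jω = j5:
zero (s+15): 15 + j5 → |·| = √(15²+5²) = √250 ≈ 15.811, ∠ = arctan(5/15) ≈ 18.43°
pole (s+40): 40 + j5 → |·| = √(40²+5²) = √1625 ≈ 40.311, ∠ = arctan(5/40) ≈ 7.13°
pole (s+50): 50 + j5 → |·| = √(50²+5²) = √2525 ≈ 50.249, ∠ = arctan(5/50) ≈ 5.71°
∠H = 18.43° − 12.84° = 5.59°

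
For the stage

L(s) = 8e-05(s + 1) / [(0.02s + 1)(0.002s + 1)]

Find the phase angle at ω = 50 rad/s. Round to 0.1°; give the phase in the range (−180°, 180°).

38.1°

At ω = 50 rad/s:
zero (1 + j50·1) = 1 + j50 → |·| ≈ 50.01, ∠ ≈ 88.85°
pole (1 + j50·0.02) = 1 + j1 → |·| ≈ 1.4142, ∠ ≈ 45.00°
pole (1 + j50·0.002) = 1 + j0.1 → |·| ≈ 1.005, ∠ ≈ 5.71°
∠L = (88.85°) − (45.00° + 5.71°) = 38.14°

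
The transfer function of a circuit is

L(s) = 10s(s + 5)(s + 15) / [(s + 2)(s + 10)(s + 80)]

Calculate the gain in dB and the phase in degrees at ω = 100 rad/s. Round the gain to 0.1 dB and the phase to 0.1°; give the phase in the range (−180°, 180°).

17.9 dB, 34.1°

At s = jω = j100:
zero (s+5): 5 + j100 → |·| = √(5²+100²) = √10025 ≈ 100.12, ∠ = arctan(100/5) ≈ 87.14°
zero (s+15): 15 + j100 → |·| = √(15²+100²) = √10225 ≈ 101.12, ∠ = arctan(100/15) ≈ 81.47°
zero at origin: s = j100 → |·| = 100, ∠ = 90.00°
pole (s+2): 2 + j100 → |·| = √(2²+100²) = √10004 ≈ 100.02, ∠ = arctan(100/2) ≈ 88.85°
pole (s+10): 10 + j100 → |·| = √(10²+100²) = √10100 ≈ 100.5, ∠ = arctan(100/10) ≈ 84.29°
pole (s+80): 80 + j100 → |·| = √(80²+100²) = √16400 ≈ 128.06, ∠ = arctan(100/80) ≈ 51.34°
|L| = 10 · 1.0124e+06 / 1.2873e+06 ≈ 7.8645
Gain = 20 log₁₀(7.8645) ≈ 17.91 dB
∠L = 258.61° − 224.48° = 34.13°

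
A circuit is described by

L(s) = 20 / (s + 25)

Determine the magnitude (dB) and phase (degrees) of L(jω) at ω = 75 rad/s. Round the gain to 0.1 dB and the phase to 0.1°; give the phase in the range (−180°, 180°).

At s = jω = j75:
pole (s+25): 25 + j75 → |·| = √(25²+75²) = √6250 ≈ 79.057, ∠ = arctan(75/25) ≈ 71.57°
|L| = 20 / 79.057 ≈ 0.25298
Gain = 20 log₁₀(0.25298) ≈ -11.94 dB
∠L = 0.00° − 71.57° = -71.57°

-11.9 dB, -71.6°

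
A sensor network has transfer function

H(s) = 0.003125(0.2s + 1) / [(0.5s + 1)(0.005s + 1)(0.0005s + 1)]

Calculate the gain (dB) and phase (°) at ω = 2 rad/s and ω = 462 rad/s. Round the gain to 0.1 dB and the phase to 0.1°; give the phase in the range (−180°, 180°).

At ω = 2 rad/s:
zero (1 + j2·0.2) = 1 + j0.4 → |·| ≈ 1.077, ∠ ≈ 21.80°
pole (1 + j2·0.5) = 1 + j1 → |·| ≈ 1.4142, ∠ ≈ 45.00°
pole (1 + j2·0.005) = 1 + j0.01 → |·| ≈ 1, ∠ ≈ 0.57°
pole (1 + j2·0.0005) = 1 + j0.001 → |·| ≈ 1, ∠ ≈ 0.06°
|H| = 0.003125 · 1.077 / (1.4142 · 1 · 1) ≈ 0.0023799
Gain = 20 log₁₀(0.0023799) ≈ -52.47 dB
∠H = (21.80°) − (45.00° + 0.57° + 0.06°) = -23.83°

At ω = 462 rad/s:
zero (1 + j462·0.2) = 1 + j92.4 → |·| ≈ 92.405, ∠ ≈ 89.38°
pole (1 + j462·0.5) = 1 + j231 → |·| ≈ 231, ∠ ≈ 89.75°
pole (1 + j462·0.005) = 1 + j2.31 → |·| ≈ 2.5172, ∠ ≈ 66.59°
pole (1 + j462·0.0005) = 1 + j0.231 → |·| ≈ 1.0263, ∠ ≈ 13.01°
|H| = 0.003125 · 92.405 / (231 · 2.5172 · 1.0263) ≈ 0.00048388
Gain = 20 log₁₀(0.00048388) ≈ -66.31 dB
∠H = (89.38°) − (89.75° + 66.59° + 13.01°) = -79.97°

ω = 2: -52.5 dB, -23.8°; ω = 462: -66.3 dB, -80.0°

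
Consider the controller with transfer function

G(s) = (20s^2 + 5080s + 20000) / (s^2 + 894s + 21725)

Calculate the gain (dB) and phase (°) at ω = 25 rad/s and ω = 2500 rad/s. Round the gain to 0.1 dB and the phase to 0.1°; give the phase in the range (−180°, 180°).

ω = 25: 12.3 dB, 40.0°; ω = 2500: 25.6 dB, 13.9°

Substitute s = j25:
Numerator: 20(j25)^2 + 5080(j25) + 20000 = 7500 + j127000
Denominator: (j25)^2 + 894(j25) + 21725 = 21100 + j22350
|N| = √(7500² + 127000²) ≈ 1.2722e+05, ∠N ≈ 86.62°
|D| = √(21100² + 22350²) ≈ 30737, ∠D ≈ 46.65°
|G| = 1.2722e+05 / 30737 ≈ 4.139
Gain = 20 log₁₀(4.139) ≈ 12.34 dB
∠G = 86.62° − 46.65° = 39.97°

Substitute s = j2500:
Numerator: 20(j2500)^2 + 5080(j2500) + 20000 = -124980000 + j12700000
Denominator: (j2500)^2 + 894(j2500) + 21725 = -6228275 + j2235000
|N| = √(124980000² + 12700000²) ≈ 1.2562e+08, ∠N ≈ 174.20°
|D| = √(6228275² + 2235000²) ≈ 6.6171e+06, ∠D ≈ 160.26°
|G| = 1.2562e+08 / 6.6171e+06 ≈ 18.984
Gain = 20 log₁₀(18.984) ≈ 25.57 dB
∠G = 174.20° − 160.26° = 13.94°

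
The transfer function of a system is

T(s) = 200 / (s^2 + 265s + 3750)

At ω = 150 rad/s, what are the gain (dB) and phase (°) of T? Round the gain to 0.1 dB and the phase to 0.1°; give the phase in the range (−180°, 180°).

-46.8 dB, -115.3°

Substitute s = j150:
Numerator: 200 = 200 + j0
Denominator: (j150)^2 + 265(j150) + 3750 = -18750 + j39750
|N| = √(200² + 0²) ≈ 200, ∠N ≈ 0.00°
|D| = √(18750² + 39750²) ≈ 43950, ∠D ≈ 115.25°
|T| = 200 / 43950 ≈ 0.0045506
Gain = 20 log₁₀(0.0045506) ≈ -46.84 dB
∠T = 0.00° − 115.25° = -115.25°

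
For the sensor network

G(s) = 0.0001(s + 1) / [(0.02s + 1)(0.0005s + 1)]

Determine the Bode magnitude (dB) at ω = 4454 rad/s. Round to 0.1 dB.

-53.8 dB

At ω = 4454 rad/s:
zero (1 + j4454·1) = 1 + j4454 → |·| ≈ 4454, ∠ ≈ 89.99°
pole (1 + j4454·0.02) = 1 + j89.08 → |·| ≈ 89.086, ∠ ≈ 89.36°
pole (1 + j4454·0.0005) = 1 + j2.227 → |·| ≈ 2.4412, ∠ ≈ 65.82°
|G| = 0.0001 · 4454 / (89.086 · 2.4412) ≈ 0.002048
Gain = 20 log₁₀(0.002048) ≈ -53.77 dB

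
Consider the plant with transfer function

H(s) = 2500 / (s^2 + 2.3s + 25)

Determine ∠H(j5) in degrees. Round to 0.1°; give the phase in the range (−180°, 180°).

At s = jω = j5:
quadratic: (j5)² + 2.3·j5 + 25 = 0 + j11.5 → |·| ≈ 11.5, ∠ ≈ 90.00°
∠H = 0.00° − 90.00° = -90.00°

-90.0°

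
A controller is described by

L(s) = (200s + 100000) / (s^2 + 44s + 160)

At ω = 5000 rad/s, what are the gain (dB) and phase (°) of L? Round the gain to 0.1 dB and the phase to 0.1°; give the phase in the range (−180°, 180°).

-27.9 dB, -95.2°

Substitute s = j5000:
Numerator: 200(j5000) + 100000 = 100000 + j1000000
Denominator: (j5000)^2 + 44(j5000) + 160 = -24999840 + j220000
|N| = √(100000² + 1000000²) ≈ 1.005e+06, ∠N ≈ 84.29°
|D| = √(24999840² + 220000²) ≈ 2.5001e+07, ∠D ≈ 179.50°
|L| = 1.005e+06 / 2.5001e+07 ≈ 0.040198
Gain = 20 log₁₀(0.040198) ≈ -27.92 dB
∠L = 84.29° − 179.50° = -95.21°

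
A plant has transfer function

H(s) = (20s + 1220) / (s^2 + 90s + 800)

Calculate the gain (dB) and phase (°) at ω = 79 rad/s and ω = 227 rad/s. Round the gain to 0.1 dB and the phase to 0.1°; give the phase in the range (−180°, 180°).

Substitute s = j79:
Numerator: 20(j79) + 1220 = 1220 + j1580
Denominator: (j79)^2 + 90(j79) + 800 = -5441 + j7110
|N| = √(1220² + 1580²) ≈ 1996.2, ∠N ≈ 52.33°
|D| = √(5441² + 7110²) ≈ 8953, ∠D ≈ 127.43°
|H| = 1996.2 / 8953 ≈ 0.22296
Gain = 20 log₁₀(0.22296) ≈ -13.04 dB
∠H = 52.33° − 127.43° = -75.10°

Substitute s = j227:
Numerator: 20(j227) + 1220 = 1220 + j4540
Denominator: (j227)^2 + 90(j227) + 800 = -50729 + j20430
|N| = √(1220² + 4540²) ≈ 4701.1, ∠N ≈ 74.96°
|D| = √(50729² + 20430²) ≈ 54688, ∠D ≈ 158.06°
|H| = 4701.1 / 54688 ≈ 0.085962
Gain = 20 log₁₀(0.085962) ≈ -21.31 dB
∠H = 74.96° − 158.06° = -83.10°

ω = 79: -13.0 dB, -75.1°; ω = 227: -21.3 dB, -83.1°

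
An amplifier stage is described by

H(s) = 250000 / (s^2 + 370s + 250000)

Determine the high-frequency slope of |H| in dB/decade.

-40 dB/decade

Each pole contributes −20 dB/decade at high frequency; each zero contributes +20 dB/decade.
Net: 0 zero(s) − 2 pole(s) → -40 dB/decade.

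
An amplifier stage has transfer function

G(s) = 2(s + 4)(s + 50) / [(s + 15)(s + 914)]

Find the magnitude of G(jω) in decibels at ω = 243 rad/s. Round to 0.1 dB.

At s = jω = j243:
zero (s+4): 4 + j243 → |·| = √(4²+243²) = √59065 ≈ 243.03, ∠ = arctan(243/4) ≈ 89.06°
zero (s+50): 50 + j243 → |·| = √(50²+243²) = √61549 ≈ 248.09, ∠ = arctan(243/50) ≈ 78.37°
pole (s+15): 15 + j243 → |·| = √(15²+243²) = √59274 ≈ 243.46, ∠ = arctan(243/15) ≈ 86.47°
pole (s+914): 914 + j243 → |·| = √(914²+243²) = √894445 ≈ 945.75, ∠ = arctan(243/914) ≈ 14.89°
|G| = 2 · 60293 / 2.3025e+05 ≈ 0.52372
Gain = 20 log₁₀(0.52372) ≈ -5.62 dB

-5.6 dB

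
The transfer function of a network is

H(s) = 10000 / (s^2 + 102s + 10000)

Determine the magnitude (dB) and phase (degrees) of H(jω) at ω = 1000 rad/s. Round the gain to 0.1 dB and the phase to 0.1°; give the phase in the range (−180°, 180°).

At s = jω = j1000:
quadratic: (j1000)² + 102·j1000 + 10000 = -990000 + j102000 → |·| ≈ 9.9524e+05, ∠ ≈ 174.12°
|H| = 10000 / 9.9524e+05 ≈ 0.010048
Gain = 20 log₁₀(0.010048) ≈ -39.96 dB
∠H = 0.00° − 174.12° = -174.12°

-40.0 dB, -174.1°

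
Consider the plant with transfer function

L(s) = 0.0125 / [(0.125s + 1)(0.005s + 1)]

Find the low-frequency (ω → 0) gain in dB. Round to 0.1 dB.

L(0) = 0.0125 · 1 / 1 = 0.0125
20 log₁₀(0.0125) ≈ -38.06 dB

-38.1 dB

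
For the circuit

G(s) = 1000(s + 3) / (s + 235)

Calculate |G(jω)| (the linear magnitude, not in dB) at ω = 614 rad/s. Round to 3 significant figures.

934

At s = jω = j614:
zero (s+3): 3 + j614 → |·| = √(3²+614²) = √377005 ≈ 614.01, ∠ = arctan(614/3) ≈ 89.72°
pole (s+235): 235 + j614 → |·| = √(235²+614²) = √432221 ≈ 657.44, ∠ = arctan(614/235) ≈ 69.06°
|G| = 1000 · 614.01 / 657.44 ≈ 933.94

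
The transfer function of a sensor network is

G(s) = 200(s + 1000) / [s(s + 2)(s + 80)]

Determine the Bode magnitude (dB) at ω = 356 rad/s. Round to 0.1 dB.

-46.8 dB

At s = jω = j356:
zero (s+1000): 1000 + j356 → |·| = √(1000²+356²) = √1126736 ≈ 1061.5, ∠ = arctan(356/1000) ≈ 19.60°
pole (s+2): 2 + j356 → |·| = √(2²+356²) = √126740 ≈ 356.01, ∠ = arctan(356/2) ≈ 89.68°
pole (s+80): 80 + j356 → |·| = √(80²+356²) = √133136 ≈ 364.88, ∠ = arctan(356/80) ≈ 77.33°
pole at origin: |s| = 356, ∠ = 90.00° (in denominator)
|G| = 200 · 1061.5 / 4.6245e+07 ≈ 0.0045908
Gain = 20 log₁₀(0.0045908) ≈ -46.76 dB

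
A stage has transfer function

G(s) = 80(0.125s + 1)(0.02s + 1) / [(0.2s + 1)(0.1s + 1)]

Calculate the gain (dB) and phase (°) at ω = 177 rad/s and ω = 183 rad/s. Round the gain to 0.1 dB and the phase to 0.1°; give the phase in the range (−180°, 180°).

At ω = 177 rad/s:
zero (1 + j177·0.125) = 1 + j22.125 → |·| ≈ 22.148, ∠ ≈ 87.41°
zero (1 + j177·0.02) = 1 + j3.54 → |·| ≈ 3.6785, ∠ ≈ 74.23°
pole (1 + j177·0.2) = 1 + j35.4 → |·| ≈ 35.414, ∠ ≈ 88.38°
pole (1 + j177·0.1) = 1 + j17.7 → |·| ≈ 17.728, ∠ ≈ 86.77°
|G| = 80 · 22.148 · 3.6785 / (35.414 · 17.728) ≈ 10.382
Gain = 20 log₁₀(10.382) ≈ 20.33 dB
∠G = (87.41° + 74.23°) − (88.38° + 86.77°) = -13.51°

At ω = 183 rad/s:
zero (1 + j183·0.125) = 1 + j22.875 → |·| ≈ 22.897, ∠ ≈ 87.50°
zero (1 + j183·0.02) = 1 + j3.66 → |·| ≈ 3.7942, ∠ ≈ 74.72°
pole (1 + j183·0.2) = 1 + j36.6 → |·| ≈ 36.614, ∠ ≈ 88.43°
pole (1 + j183·0.1) = 1 + j18.3 → |·| ≈ 18.327, ∠ ≈ 86.87°
|G| = 80 · 22.897 · 3.7942 / (36.614 · 18.327) ≈ 10.357
Gain = 20 log₁₀(10.357) ≈ 20.30 dB
∠G = (87.50° + 74.72°) − (88.43° + 86.87°) = -13.08°

ω = 177: 20.3 dB, -13.5°; ω = 183: 20.3 dB, -13.1°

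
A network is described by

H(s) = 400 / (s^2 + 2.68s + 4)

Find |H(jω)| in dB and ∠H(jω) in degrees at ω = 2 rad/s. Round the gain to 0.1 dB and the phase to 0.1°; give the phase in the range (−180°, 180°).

At s = jω = j2:
quadratic: (j2)² + 2.68·j2 + 4 = 0 + j5.36 → |·| ≈ 5.36, ∠ ≈ 90.00°
|H| = 400 / 5.36 ≈ 74.627
Gain = 20 log₁₀(74.627) ≈ 37.46 dB
∠H = 0.00° − 90.00° = -90.00°

37.5 dB, -90.0°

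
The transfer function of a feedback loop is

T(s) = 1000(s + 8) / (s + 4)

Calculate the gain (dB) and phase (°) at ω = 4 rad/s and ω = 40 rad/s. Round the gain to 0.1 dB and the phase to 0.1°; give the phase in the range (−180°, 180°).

At s = jω = j4:
zero (s+8): 8 + j4 → |·| = √(8²+4²) = √80 ≈ 8.9443, ∠ = arctan(4/8) ≈ 26.57°
pole (s+4): 4 + j4 → |·| = √(4²+4²) = √32 ≈ 5.6569, ∠ = arctan(4/4) ≈ 45.00°
|T| = 1000 · 8.9443 / 5.6569 ≈ 1581.1
Gain = 20 log₁₀(1581.1) ≈ 63.98 dB
∠T = 26.57° − 45.00° = -18.43°

At s = jω = j40:
zero (s+8): 8 + j40 → |·| = √(8²+40²) = √1664 ≈ 40.792, ∠ = arctan(40/8) ≈ 78.69°
pole (s+4): 4 + j40 → |·| = √(4²+40²) = √1616 ≈ 40.2, ∠ = arctan(40/4) ≈ 84.29°
|T| = 1000 · 40.792 / 40.2 ≈ 1014.7
Gain = 20 log₁₀(1014.7) ≈ 60.13 dB
∠T = 78.69° − 84.29° = -5.60°

ω = 4: 64.0 dB, -18.4°; ω = 40: 60.1 dB, -5.6°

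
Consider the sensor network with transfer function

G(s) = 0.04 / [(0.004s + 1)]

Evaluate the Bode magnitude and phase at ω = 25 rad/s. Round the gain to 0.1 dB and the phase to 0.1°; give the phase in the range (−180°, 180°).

-28.0 dB, -5.7°

At ω = 25 rad/s:
pole (1 + j25·0.004) = 1 + j0.1 → |·| ≈ 1.005, ∠ ≈ 5.71°
|G| = 0.04 · 1 / (1.005) ≈ 0.039801
Gain = 20 log₁₀(0.039801) ≈ -28.00 dB
∠G = (0°) − (5.71°) = -5.71°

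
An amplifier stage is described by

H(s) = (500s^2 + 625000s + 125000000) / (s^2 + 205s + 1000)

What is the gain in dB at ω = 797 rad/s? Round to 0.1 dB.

Substitute s = j797:
Numerator: 500(j797)^2 + 625000(j797) + 125000000 = -192604500 + j498125000
Denominator: (j797)^2 + 205(j797) + 1000 = -634209 + j163385
|N| = √(192604500² + 498125000²) ≈ 5.3406e+08, ∠N ≈ 111.14°
|D| = √(634209² + 163385²) ≈ 6.5492e+05, ∠D ≈ 165.55°
|H| = 5.3406e+08 / 6.5492e+05 ≈ 815.46
Gain = 20 log₁₀(815.46) ≈ 58.23 dB

58.2 dB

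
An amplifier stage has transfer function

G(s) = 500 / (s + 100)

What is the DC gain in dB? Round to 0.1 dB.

G(0) = 500 / 100 = 5
20 log₁₀(5) ≈ 13.98 dB

14.0 dB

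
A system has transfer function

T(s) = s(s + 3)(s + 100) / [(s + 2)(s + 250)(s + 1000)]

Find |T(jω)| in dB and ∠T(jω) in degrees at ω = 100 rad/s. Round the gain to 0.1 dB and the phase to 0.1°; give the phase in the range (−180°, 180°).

-25.6 dB, 106.9°

At s = jω = j100:
zero (s+3): 3 + j100 → |·| = √(3²+100²) = √10009 ≈ 100.04, ∠ = arctan(100/3) ≈ 88.28°
zero (s+100): 100 + j100 → |·| = √(100²+100²) = √20000 ≈ 141.42, ∠ = arctan(100/100) ≈ 45.00°
zero at origin: s = j100 → |·| = 100, ∠ = 90.00°
pole (s+2): 2 + j100 → |·| = √(2²+100²) = √10004 ≈ 100.02, ∠ = arctan(100/2) ≈ 88.85°
pole (s+250): 250 + j100 → |·| = √(250²+100²) = √72500 ≈ 269.26, ∠ = arctan(100/250) ≈ 21.80°
pole (s+1000): 1000 + j100 → |·| = √(1000²+100²) = √1010000 ≈ 1005, ∠ = arctan(100/1000) ≈ 5.71°
|T| = 1 · 1.4148e+06 / 2.7066e+07 ≈ 0.052272
Gain = 20 log₁₀(0.052272) ≈ -25.63 dB
∠T = 223.28° − 116.36° = 106.92°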